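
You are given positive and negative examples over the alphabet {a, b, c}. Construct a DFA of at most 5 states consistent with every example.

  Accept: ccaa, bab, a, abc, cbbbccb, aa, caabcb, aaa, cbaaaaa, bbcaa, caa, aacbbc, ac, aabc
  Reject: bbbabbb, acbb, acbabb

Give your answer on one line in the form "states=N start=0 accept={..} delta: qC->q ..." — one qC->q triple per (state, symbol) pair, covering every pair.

Fold the examples into a partial DFA from state 0: repeatedly fix the first undefined (state, symbol) met by the shortest-then-alphabetical prefix, trying targets in increasing order and rejecting any under which an Accept and a Reject string meet in one state with the same remainder; add a state when all current targets are rejected. Accepting states are where Accept strings end.
a: 0a undefined. 0a->0: ok.
b: 0b undefined. 0b->0: no, bab/bbbabbb meet in 0. Open state 1: 0b->1.
c: 0c undefined. 0c->0: ok.
ba: 1a undefined. 1a->0: ok.
bb: 1b undefined. 1b->0: no, ccaa/acbb meet in 0. 1b->1: no, bab/bbbabbb meet in 1. Open state 2: 1b->2.
abc: 1c undefined. 1c->0: ok.
bbb: 2b undefined. 2b->0: no, ccaa/bbbabbb meet in 0. 2b->1: no, bab/bbbabbb meet in 1. 2b->2: ok.
bbc: 2c undefined. 2c->0: ok.
bbba: 2a undefined. 2a->0: ok.
All examples now run through 3 states with every (state, symbol) defined. Accept strings end in {0,1}, Reject strings end in {2}; accept={0,1}.

states=3 start=0 accept={0,1} delta: 0a->0 0b->1 0c->0 1a->0 1b->2 1c->0 2a->0 2b->2 2c->0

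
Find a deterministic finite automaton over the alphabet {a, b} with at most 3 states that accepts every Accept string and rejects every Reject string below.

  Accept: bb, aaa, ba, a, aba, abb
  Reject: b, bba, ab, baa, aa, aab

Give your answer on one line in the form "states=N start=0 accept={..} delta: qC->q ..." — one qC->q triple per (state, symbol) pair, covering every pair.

states=3 start=0 accept={1} delta: 0a->1 0b->2 1a->0 1b->2 2a->1 2b->1

Fold the examples into a partial DFA from state 0: repeatedly fix the first undefined (state, symbol) met by the shortest-then-alphabetical prefix, trying targets in increasing order and rejecting any under which an Accept and a Reject string meet in one state with the same remainder; add a state when all current targets are rejected. Accepting states are where Accept strings end.
a: 0a undefined. 0a->0: no, aaa/aa meet in 0. Open state 1: 0a->1.
b: 0b undefined. 0b->0: no, bb/b meet in 0. 0b->1: no, bb/ab meet in 1 with "b" left. Open state 2: 0b->2.
aa: 1a undefined. 1a->0: ok.
ab: 1b undefined. 1b->0: no, abb/b meet in 2. 1b->1: no, aaa/ab meet in 1. 1b->2: ok.
ba: 2a undefined. 2a->0: no, aaa/baa meet in 1. 2a->1: ok.
bb: 2b undefined. 2b->0: no, bb/baa meet in 0. 2b->1: ok.
All examples now run through 3 states with every (state, symbol) defined. Accept strings end in {1}, Reject strings end in {0,2}; accept={1}.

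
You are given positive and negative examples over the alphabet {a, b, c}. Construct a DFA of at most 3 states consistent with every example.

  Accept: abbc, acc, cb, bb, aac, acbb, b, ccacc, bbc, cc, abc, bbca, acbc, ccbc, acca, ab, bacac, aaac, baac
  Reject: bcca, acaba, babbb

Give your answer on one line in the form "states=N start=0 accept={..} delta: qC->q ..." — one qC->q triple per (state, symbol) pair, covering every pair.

Grow the machine one transition at a time. Run the examples from 0; the earliest place one falls off (shortest prefix, ties alphabetical) gets sent to the lowest-numbered state that keeps every Accept/Reject pair distinguishable — a pair clashes when both reach the same state with identical unread suffix — and to a fresh state only if none does.
a: 0a undefined. 0a->0: ok.
b: 0b undefined. 0b->0: no, bb/babbb meet in 0. Open state 1: 0b->1.
c: 0c undefined. 0c->0: ok.
ba: 1a undefined. 1a->0: no, acc/acaba meet in 0. 1a->1: no, cb/acaba meet in 1. Open state 2: 1a->2.
bb: 1b undefined. 1b->0: ok.
bc: 1c undefined. 1c->0: no, abbc/bcca meet in 0. 1c->1: ok.
baa: 2a undefined. 2a->0: ok.
bab: 2b undefined. 2b->0: no, abbc/babbb meet in 0. 2b->1: no, cb/babbb meet in 1. 2b->2: ok.
bac: 2c undefined. 2c->0: ok.
All examples now run through 3 states with every (state, symbol) defined. Accept strings end in {0,1}, Reject strings end in {2}; accept={0,1}.

states=3 start=0 accept={0,1} delta: 0a->0 0b->1 0c->0 1a->2 1b->0 1c->1 2a->0 2b->2 2c->0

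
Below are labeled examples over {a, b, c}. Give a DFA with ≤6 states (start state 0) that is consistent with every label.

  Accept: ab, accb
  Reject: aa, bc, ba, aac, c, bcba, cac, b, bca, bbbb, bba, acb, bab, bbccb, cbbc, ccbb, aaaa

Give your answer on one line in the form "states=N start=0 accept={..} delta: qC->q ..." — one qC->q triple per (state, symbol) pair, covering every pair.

states=4 start=0 accept={2} delta: 0a->1 0b->1 0c->1 1a->0 1b->2 1c->3 2a->0 2b->0 2c->1 3a->0 3b->0 3c->1

Fold the examples into a partial DFA from state 0: repeatedly fix the first undefined (state, symbol) met by the shortest-then-alphabetical prefix, trying targets in increasing order and rejecting any under which an Accept and a Reject string meet in one state with the same remainder; add a state when all current targets are rejected. Accepting states are where Accept strings end.
a: 0a undefined. 0a->0: no, ab/b meet in 0 with "b" left. Open state 1: 0a->1.
b: 0b undefined. 0b->0: no, ab/bab meet in 1 with "b" left. 0b->1: ok.
c: 0c undefined. 0c->0: no, ab/ccbb meet in 1 with "b" left. 0c->1: ok.
aa: 1a undefined. 1a->0: ok.
ab: 1b undefined. 1b->0: no, ab/aa meet in 0. 1b->1: no, ab/aac meet in 1. Open state 2: 1b->2.
ac: 1c undefined. 1c->0: no, ab/ccbb meet in 2. 1c->1: no, ab/acb meet in 2. 1c->2: no, ab/bc meet in 2. Open state 3: 1c->3.
acb: 3b undefined. 3b->0: ok.
acc: 3c undefined. 3c->0: no, accb/aac meet in 1. 3c->1: ok.
bba: 2a undefined. 2a->0: ok.
bbb: 2b undefined. 2b->0: ok.
bbc: 2c undefined. 2c->0: no, ab/bbccb meet in 2. 2c->1: ok.
bca: 3a undefined. 3a->0: ok.
All examples now run through 4 states with every (state, symbol) defined. Accept strings end in {2}, Reject strings end in {0,1,3}; accept={2}.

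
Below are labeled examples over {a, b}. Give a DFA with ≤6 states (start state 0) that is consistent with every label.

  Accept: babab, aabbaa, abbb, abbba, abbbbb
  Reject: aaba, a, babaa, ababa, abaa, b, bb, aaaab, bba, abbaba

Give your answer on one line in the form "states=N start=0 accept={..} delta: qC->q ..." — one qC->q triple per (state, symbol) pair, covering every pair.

states=6 start=0 accept={5} delta: 0a->0 0b->1 1a->2 1b->3 2a->3 2b->2 3a->4 3b->5 4a->5 4b->0 5a->5 5b->3

Fold the examples into a partial DFA from state 0: repeatedly fix the first undefined (state, symbol) met by the shortest-then-alphabetical prefix, trying targets in increasing order and rejecting any under which an Accept and a Reject string meet in one state with the same remainder; add a state when all current targets are rejected. Accepting states are where Accept strings end.
a: 0a undefined. 0a->0: ok.
b: 0b undefined. 0b->0: no, babab/aaba meet in 0. Open state 1: 0b->1.
ba: 1a undefined. 1a->0: no, babab/b meet in 1. 1a->1: no, aabbaa/babaa meet in 1 with "baa" left. Open state 2: 1a->2.
bb: 1b undefined. 1b->0: no, aabbaa/a meet in 0. 1b->1: no, aabbaa/abaa meet in 2 with "a" left. 1b->2: no, abbba/ababa meet in 2 with "ba" left. Open state 3: 1b->3.
bab: 2b undefined. 2b->0: no, babab/b meet in 1. 2b->1: no, babab/b meet in 1. 2b->2: ok.
bba: 3a undefined. 3a->0: no, aabbaa/a meet in 0. 3a->1: no, aabbaa/aaba meet in 2. 3a->2: no, aabbaa/ababa meet in 2 with "a" left. 3a->3: no, aabbaa/bb meet in 3. Open state 4: 3a->4.
abaa: 2a undefined. 2a->0: no, babab/b meet in 1. 2a->1: no, babab/bb meet in 3. 2a->2: no, babab/aaba meet in 2. 2a->3: ok.
abbb: 3b undefined. 3b->0: no, babab/a meet in 0. 3b->1: no, babab/b meet in 1. 3b->2: no, babab/aaba meet in 2. 3b->3: no, babab/ababa meet in 3. 3b->4: no, babab/babaa meet in 4. Open state 5: 3b->5.
abbab: 4b undefined. 4b->0: ok.
abbba: 5a undefined. 5a->0: no, abbba/a meet in 0. 5a->1: no, abbba/b meet in 1. 5a->2: no, abbba/aaba meet in 2. 5a->3: no, abbba/ababa meet in 3. 5a->4: no, abbba/babaa meet in 4. 5a->5: ok.
abbbb: 5b undefined. 5b->0: no, abbbbb/b meet in 1. 5b->1: no, abbbbb/ababa meet in 3. 5b->2: no, abbbbb/aaba meet in 2. 5b->3: ok.
aabbaa: 4a undefined. 4a->0: no, aabbaa/a meet in 0. 4a->1: no, aabbaa/b meet in 1. 4a->2: no, aabbaa/aaba meet in 2. 4a->3: no, aabbaa/ababa meet in 3. 4a->4: no, aabbaa/babaa meet in 4. 4a->5: ok.
All examples now run through 6 states with every (state, symbol) defined. Accept strings end in {5}, Reject strings end in {0,1,2,3,4}; accept={5}.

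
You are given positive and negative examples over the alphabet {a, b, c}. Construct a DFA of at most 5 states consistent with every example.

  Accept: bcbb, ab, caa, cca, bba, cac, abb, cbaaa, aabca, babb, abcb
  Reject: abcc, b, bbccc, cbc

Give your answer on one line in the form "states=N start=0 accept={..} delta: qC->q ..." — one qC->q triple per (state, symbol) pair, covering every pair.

states=4 start=0 accept={1,2} delta: 0a->1 0b->0 0c->1 1a->1 1b->2 1c->2 2a->1 2b->1 2c->3 3a->1 3b->1 3c->0

State merging on the prefix tree: take the shortest (then alphabetical) example prefix whose next move is undefined and point that move at state 0, else 1, else 2, ...; a target is out if some Accept/Reject pair would then sit in one state with the same input left (inseparable). If every existing state is out, open a new one.
a: 0a undefined. 0a->0: no, ab/b meet in 0 with "b" left. Open state 1: 0a->1.
b: 0b undefined. 0b->0: ok.
c: 0c undefined. 0c->0: no, bcbb/b meet in 0. 0c->1: ok.
aa: 1a undefined. 1a->0: no, aabca/b meet in 0. 1a->1: ok.
ab: 1b undefined. 1b->0: no, bcbb/b meet in 0. 1b->1: no, cac/cbc meet in 1 with "c" left. Open state 2: 1b->2.
cc: 1c undefined. 1c->0: no, caa/bbccc meet in 1. 1c->1: no, caa/bbccc meet in 1. 1c->2: ok.
abb: 2b undefined. 2b->0: no, bcbb/b meet in 0. 2b->1: ok.
abc: 2c undefined. 2c->0: no, bcbb/abcc meet in 1. 2c->1: no, bcbb/bbccc meet in 1. 2c->2: no, ab/abcc meet in 2. Open state 3: 2c->3.
cba: 2a undefined. 2a->0: no, cca/b meet in 0. 2a->1: ok.
abcb: 3b undefined. 3b->0: no, abcb/b meet in 0. 3b->1: ok.
abcc: 3c undefined. 3c->0: ok.
aabca: 3a undefined. 3a->0: no, aabca/abcc meet in 0. 3a->1: ok.
All examples now run through 4 states with every (state, symbol) defined. Accept strings end in {1,2}, Reject strings end in {0,3}; accept={1,2}.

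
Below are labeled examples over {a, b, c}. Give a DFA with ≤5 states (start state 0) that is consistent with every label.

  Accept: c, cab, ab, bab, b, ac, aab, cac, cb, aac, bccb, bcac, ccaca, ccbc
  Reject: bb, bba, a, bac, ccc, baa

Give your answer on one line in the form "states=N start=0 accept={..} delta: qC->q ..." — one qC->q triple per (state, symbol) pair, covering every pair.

states=4 start=0 accept={1,2} delta: 0a->0 0b->1 0c->2 1a->2 1b->0 1c->0 2a->0 2b->1 2c->3 3a->2 3b->0 3c->0

Fold the examples into a partial DFA from state 0: repeatedly fix the first undefined (state, symbol) met by the shortest-then-alphabetical prefix, trying targets in increasing order and rejecting any under which an Accept and a Reject string meet in one state with the same remainder; add a state when all current targets are rejected. Accepting states are where Accept strings end.
a: 0a undefined. 0a->0: ok.
b: 0b undefined. 0b->0: no, c/bac meet in 0 with "c" left. Open state 1: 0b->1.
c: 0c undefined. 0c->0: no, c/a meet in 0. 0c->1: no, cac/bac meet in 1 with "ac" left. Open state 2: 0c->2.
ba: 1a undefined. 1a->0: no, c/bac meet in 2. 1a->1: no, ab/baa meet in 1. 1a->2: ok.
bb: 1b undefined. 1b->0: ok.
bc: 1c undefined. 1c->0: ok.
ca: 2a undefined. 2a->0: ok.
cb: 2b undefined. 2b->0: no, bab/bb meet in 0. 2b->1: ok.
cc: 2c undefined. 2c->0: no, c/ccc meet in 2. 2c->1: no, cab/bac meet in 1. 2c->2: no, c/bac meet in 2. Open state 3: 2c->3.
cca: 3a undefined. 3a->0: no, ccaca/bb meet in 0. 3a->1: no, ccaca/bb meet in 0. 3a->2: ok.
ccb: 3b undefined. 3b->0: ok.
ccc: 3c undefined. 3c->0: ok.
All examples now run through 4 states with every (state, symbol) defined. Accept strings end in {1,2}, Reject strings end in {0,3}; accept={1,2}.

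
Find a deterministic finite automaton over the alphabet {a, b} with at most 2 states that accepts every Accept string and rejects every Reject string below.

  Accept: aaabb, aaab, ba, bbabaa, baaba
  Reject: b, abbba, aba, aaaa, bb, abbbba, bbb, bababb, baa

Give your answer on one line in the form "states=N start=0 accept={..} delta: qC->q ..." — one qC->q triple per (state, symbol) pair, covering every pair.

states=2 start=0 accept={1} delta: 0a->1 0b->0 1a->0 1b->1

Fold the examples into a partial DFA from state 0: repeatedly fix the first undefined (state, symbol) met by the shortest-then-alphabetical prefix, trying targets in increasing order and rejecting any under which an Accept and a Reject string meet in one state with the same remainder; add a state when all current targets are rejected. Accepting states are where Accept strings end.
a: 0a undefined. 0a->0: no, aaabb/bb meet in 0 with "bb" left. Open state 1: 0a->1.
b: 0b undefined. 0b->0: ok.
aa: 1a undefined. 1a->0: ok.
ab: 1b undefined. 1b->0: no, aaabb/b meet in 0. 1b->1: ok.
All examples now run through 2 states with every (state, symbol) defined. Accept strings end in {1}, Reject strings end in {0}; accept={1}.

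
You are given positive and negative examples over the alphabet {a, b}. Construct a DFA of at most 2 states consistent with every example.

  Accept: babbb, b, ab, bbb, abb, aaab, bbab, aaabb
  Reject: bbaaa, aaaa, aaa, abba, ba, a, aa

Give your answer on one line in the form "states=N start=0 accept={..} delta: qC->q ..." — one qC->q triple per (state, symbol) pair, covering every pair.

State merging on the prefix tree: take the shortest (then alphabetical) example prefix whose next move is undefined and point that move at state 0, else 1, else 2, ...; a target is out if some Accept/Reject pair would then sit in one state with the same input left (inseparable). If every existing state is out, open a new one.
a: 0a undefined. 0a->0: ok.
b: 0b undefined. 0b->0: no, babbb/bbaaa meet in 0. Open state 1: 0b->1.
ba: 1a undefined. 1a->0: ok.
bb: 1b undefined. 1b->0: no, abb/bbaaa meet in 0. 1b->1: ok.
All examples now run through 2 states with every (state, symbol) defined. Accept strings end in {1}, Reject strings end in {0}; accept={1}.

states=2 start=0 accept={1} delta: 0a->0 0b->1 1a->0 1b->1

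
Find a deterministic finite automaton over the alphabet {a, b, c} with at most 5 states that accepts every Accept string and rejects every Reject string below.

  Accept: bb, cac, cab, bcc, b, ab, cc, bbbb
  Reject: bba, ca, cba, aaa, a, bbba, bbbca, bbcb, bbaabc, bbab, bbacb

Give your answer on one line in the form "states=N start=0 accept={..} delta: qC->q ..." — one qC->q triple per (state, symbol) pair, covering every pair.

states=4 start=0 accept={1,2} delta: 0a->0 0b->1 0c->1 1a->0 1b->2 1c->1 2a->3 2b->0 2c->2 3a->3 3b->3 3c->3

State merging on the prefix tree: take the shortest (then alphabetical) example prefix whose next move is undefined and point that move at state 0, else 1, else 2, ...; a target is out if some Accept/Reject pair would then sit in one state with the same input left (inseparable). If every existing state is out, open a new one.
a: 0a undefined. 0a->0: ok.
b: 0b undefined. 0b->0: no, bb/bba meet in 0. Open state 1: 0b->1.
c: 0c undefined. 0c->0: no, cac/ca meet in 0. 0c->1: ok.
bb: 1b undefined. 1b->0: no, bb/bba meet in 0. 1b->1: no, cab/bbab meet in 1 with "ab" left. Open state 2: 1b->2.
bc: 1c undefined. 1c->0: no, cc/aaa meet in 0. 1c->1: ok.
ca: 1a undefined. 1a->0: ok.
bba: 2a undefined. 2a->0: no, bb/bbacb meet in 2. 2a->1: no, bb/bbab meet in 2. 2a->2: no, bb/bba meet in 2. Open state 3: 2a->3.
bbb: 2b undefined. 2b->0: ok.
bbc: 2c undefined. 2c->0: no, cac/bbcb meet in 1. 2c->1: no, bb/bbcb meet in 2. 2c->2: ok.
bbaa: 3a undefined. 3a->0: no, cac/bbaabc meet in 1. 3a->1: no, bb/bbaabc meet in 2. 3a->2: no, cac/bbaabc meet in 1. 3a->3: ok.
bbab: 3b undefined. 3b->0: no, cac/bbaabc meet in 1. 3b->1: no, cac/bbaabc meet in 1. 3b->2: no, bb/bbaabc meet in 2. 3b->3: ok.
bbac: 3c undefined. 3c->0: no, cac/bbacb meet in 1. 3c->1: no, bb/bbacb meet in 2. 3c->2: no, bb/bbaabc meet in 2. 3c->3: ok.
All examples now run through 4 states with every (state, symbol) defined. Accept strings end in {1,2}, Reject strings end in {0,3}; accept={1,2}.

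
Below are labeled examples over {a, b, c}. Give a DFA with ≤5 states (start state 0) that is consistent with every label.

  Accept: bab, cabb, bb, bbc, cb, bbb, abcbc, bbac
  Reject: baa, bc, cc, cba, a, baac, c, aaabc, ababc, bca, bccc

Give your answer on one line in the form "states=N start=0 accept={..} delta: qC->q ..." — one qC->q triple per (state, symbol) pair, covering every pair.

states=4 start=0 accept={1,2} delta: 0a->0 0b->1 0c->0 1a->0 1b->2 1c->3 2a->2 2b->1 2c->1 3a->0 3b->2 3c->0

State merging on the prefix tree: take the shortest (then alphabetical) example prefix whose next move is undefined and point that move at state 0, else 1, else 2, ...; a target is out if some Accept/Reject pair would then sit in one state with the same input left (inseparable). If every existing state is out, open a new one.
a: 0a undefined. 0a->0: ok.
b: 0b undefined. 0b->0: no, bab/baa meet in 0. Open state 1: 0b->1.
c: 0c undefined. 0c->0: ok.
ba: 1a undefined. 1a->0: ok.
bb: 1b undefined. 1b->0: no, cabb/baa meet in 0. 1b->1: no, bbc/bc meet in 1 with "c" left. Open state 2: 1b->2.
bc: 1c undefined. 1c->0: no, abcbc/baa meet in 0. 1c->1: no, bab/bc meet in 1. 1c->2: no, cabb/bc meet in 2. Open state 3: 1c->3.
bba: 2a undefined. 2a->0: no, bbac/baa meet in 0. 2a->1: no, bbac/bc meet in 3. 2a->2: ok.
bbb: 2b undefined. 2b->0: no, bbb/baa meet in 0. 2b->1: ok.
bbc: 2c undefined. 2c->0: no, bbc/baa meet in 0. 2c->1: ok.
bca: 3a undefined. 3a->0: ok.
bcc: 3c undefined. 3c->0: ok.
abcb: 3b undefined. 3b->0: no, abcbc/baa meet in 0. 3b->1: no, abcbc/bc meet in 3. 3b->2: ok.
All examples now run through 4 states with every (state, symbol) defined. Accept strings end in {1,2}, Reject strings end in {0,3}; accept={1,2}.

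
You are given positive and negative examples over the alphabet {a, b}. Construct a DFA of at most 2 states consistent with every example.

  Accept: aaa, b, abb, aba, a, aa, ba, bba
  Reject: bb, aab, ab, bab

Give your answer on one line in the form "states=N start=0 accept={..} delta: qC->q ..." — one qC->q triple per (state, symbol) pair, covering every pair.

states=2 start=0 accept={1} delta: 0a->1 0b->1 1a->1 1b->0

State merging on the prefix tree: take the shortest (then alphabetical) example prefix whose next move is undefined and point that move at state 0, else 1, else 2, ...; a target is out if some Accept/Reject pair would then sit in one state with the same input left (inseparable). If every existing state is out, open a new one.
a: 0a undefined. 0a->0: no, b/aab meet in 0 with "b" left. Open state 1: 0a->1.
b: 0b undefined. 0b->0: no, b/bb meet in 0. 0b->1: ok.
aa: 1a undefined. 1a->0: no, aaa/aab meet in 1. 1a->1: ok.
ab: 1b undefined. 1b->0: ok.
All examples now run through 2 states with every (state, symbol) defined. Accept strings end in {1}, Reject strings end in {0}; accept={1}.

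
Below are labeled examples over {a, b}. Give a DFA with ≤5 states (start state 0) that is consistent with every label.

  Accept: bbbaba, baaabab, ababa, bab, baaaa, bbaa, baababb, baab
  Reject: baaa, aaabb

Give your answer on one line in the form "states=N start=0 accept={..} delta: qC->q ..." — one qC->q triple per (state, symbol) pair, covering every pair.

Fold the examples into a partial DFA from state 0: repeatedly fix the first undefined (state, symbol) met by the shortest-then-alphabetical prefix, trying targets in increasing order and rejecting any under which an Accept and a Reject string meet in one state with the same remainder; add a state when all current targets are rejected. Accepting states are where Accept strings end.
a: 0a undefined. 0a->0: ok.
b: 0b undefined. 0b->0: no, bbbaba/baaa meet in 0. Open state 1: 0b->1.
ba: 1a undefined. 1a->0: no, ababa/baaa meet in 0. 1a->1: no, bab/aaabb meet in 1 with "b" left. Open state 2: 1a->2.
bb: 1b undefined. 1b->0: no, bbaa/aaabb meet in 0. 1b->1: ok.
baa: 2a undefined. 2a->0: no, baaaa/baaa meet in 0. 2a->1: no, baaaa/aaabb meet in 1. 2a->2: no, baaaa/baaa meet in 2. Open state 3: 2a->3.
bab: 2b undefined. 2b->0: ok.
baaa: 3a undefined. 3a->0: no, bbbaba/baaa meet in 0. 3a->1: ok.
baab: 3b undefined. 3b->0: no, baababb/baaa meet in 1. 3b->1: no, baababb/baaa meet in 1. 3b->2: ok.
All examples now run through 4 states with every (state, symbol) defined. Accept strings end in {0,2,3}, Reject strings end in {1}; accept={0,2,3}.

states=4 start=0 accept={0,2,3} delta: 0a->0 0b->1 1a->2 1b->1 2a->3 2b->0 3a->1 3b->2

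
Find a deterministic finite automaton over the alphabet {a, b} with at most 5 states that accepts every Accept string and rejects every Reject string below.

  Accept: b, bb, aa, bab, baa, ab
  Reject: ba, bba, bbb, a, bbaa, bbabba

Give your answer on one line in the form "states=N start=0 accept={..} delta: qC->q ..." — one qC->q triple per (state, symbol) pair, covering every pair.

states=5 start=0 accept={0,2,3} delta: 0a->1 0b->2 1a->0 1b->0 2a->1 2b->3 3a->4 3b->1 4a->1 4b->0

State merging on the prefix tree: take the shortest (then alphabetical) example prefix whose next move is undefined and point that move at state 0, else 1, else 2, ...; a target is out if some Accept/Reject pair would then sit in one state with the same input left (inseparable). If every existing state is out, open a new one.
a: 0a undefined. 0a->0: no, aa/a meet in 0. Open state 1: 0a->1.
b: 0b undefined. 0b->0: no, b/bbb meet in 0. 0b->1: no, b/a meet in 1. Open state 2: 0b->2.
aa: 1a undefined. 1a->0: ok.
ab: 1b undefined. 1b->0: ok.
ba: 2a undefined. 2a->0: no, aa/ba meet in 0. 2a->1: ok.
bb: 2b undefined. 2b->0: no, b/bbb meet in 2. 2b->1: no, bb/ba meet in 1. 2b->2: no, b/bbb meet in 2. Open state 3: 2b->3.
bba: 3a undefined. 3a->0: no, aa/bba meet in 0. 3a->1: no, aa/bbaa meet in 0. 3a->2: no, b/bba meet in 2. 3a->3: no, bb/bba meet in 3. Open state 4: 3a->4.
bbb: 3b undefined. 3b->0: no, aa/bbb meet in 0. 3b->1: ok.
bbaa: 4a undefined. 4a->0: no, aa/bbaa meet in 0. 4a->1: ok.
bbab: 4b undefined. 4b->0: ok.
All examples now run through 5 states with every (state, symbol) defined. Accept strings end in {0,2,3}, Reject strings end in {1,4}; accept={0,2,3}.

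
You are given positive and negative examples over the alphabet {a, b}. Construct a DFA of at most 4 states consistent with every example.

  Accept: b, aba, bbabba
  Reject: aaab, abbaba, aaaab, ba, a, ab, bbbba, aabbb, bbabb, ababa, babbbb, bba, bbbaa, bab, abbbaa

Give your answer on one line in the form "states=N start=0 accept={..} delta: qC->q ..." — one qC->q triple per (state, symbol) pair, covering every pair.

states=3 start=0 accept={0} delta: 0a->1 0b->0 1a->1 1b->2 2a->0 2b->2

State merging on the prefix tree: take the shortest (then alphabetical) example prefix whose next move is undefined and point that move at state 0, else 1, else 2, ...; a target is out if some Accept/Reject pair would then sit in one state with the same input left (inseparable). If every existing state is out, open a new one.
a: 0a undefined. 0a->0: no, b/aaab meet in 0 with "b" left. Open state 1: 0a->1.
b: 0b undefined. 0b->0: ok.
aa: 1a undefined. 1a->0: no, b/aaaab meet in 0. 1a->1: ok.
ab: 1b undefined. 1b->0: no, b/aaab meet in 0. 1b->1: no, aba/aaab meet in 1. Open state 2: 1b->2.
aba: 2a undefined. 2a->0: ok.
abb: 2b undefined. 2b->0: no, b/abbaba meet in 0. 2b->1: no, b/abbaba meet in 0. 2b->2: ok.
All examples now run through 3 states with every (state, symbol) defined. Accept strings end in {0}, Reject strings end in {1,2}; accept={0}.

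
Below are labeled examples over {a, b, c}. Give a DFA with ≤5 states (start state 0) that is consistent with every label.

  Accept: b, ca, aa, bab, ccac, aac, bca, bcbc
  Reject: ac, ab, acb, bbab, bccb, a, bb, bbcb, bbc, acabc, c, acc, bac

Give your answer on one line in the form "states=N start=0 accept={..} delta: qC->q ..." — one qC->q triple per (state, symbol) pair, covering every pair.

states=4 start=0 accept={2,3} delta: 0a->1 0b->2 0c->1 1a->2 1b->0 1c->1 2a->0 2b->0 2c->3 3a->2 3b->2 3c->1

State merging on the prefix tree: take the shortest (then alphabetical) example prefix whose next move is undefined and point that move at state 0, else 1, else 2, ...; a target is out if some Accept/Reject pair would then sit in one state with the same input left (inseparable). If every existing state is out, open a new one.
a: 0a undefined. 0a->0: no, b/ab meet in 0 with "b" left. Open state 1: 0a->1.
b: 0b undefined. 0b->0: no, b/bb meet in 0. 0b->1: no, b/a meet in 1. Open state 2: 0b->2.
c: 0c undefined. 0c->0: no, ca/a meet in 1. 0c->1: ok.
aa: 1a undefined. 1a->0: no, aac/a meet in 1. 1a->1: no, ca/a meet in 1. 1a->2: ok.
ab: 1b undefined. 1b->0: ok.
ac: 1c undefined. 1c->0: no, b/acb meet in 2. 1c->1: ok.
ba: 2a undefined. 2a->0: ok.
bb: 2b undefined. 2b->0: ok.
bc: 2c undefined. 2c->0: no, ccac/ab meet in 0. 2c->1: no, ccac/ac meet in 1. 2c->2: no, bca/ab meet in 0. Open state 3: 2c->3.
bca: 3a undefined. 3a->0: no, bca/ab meet in 0. 3a->1: no, bca/ac meet in 1. 3a->2: ok.
bcb: 3b undefined. 3b->0: no, bcbc/ac meet in 1. 3b->1: no, bcbc/ac meet in 1. 3b->2: ok.
bcc: 3c undefined. 3c->0: no, b/bccb meet in 2. 3c->1: ok.
All examples now run through 4 states with every (state, symbol) defined. Accept strings end in {2,3}, Reject strings end in {0,1}; accept={2,3}.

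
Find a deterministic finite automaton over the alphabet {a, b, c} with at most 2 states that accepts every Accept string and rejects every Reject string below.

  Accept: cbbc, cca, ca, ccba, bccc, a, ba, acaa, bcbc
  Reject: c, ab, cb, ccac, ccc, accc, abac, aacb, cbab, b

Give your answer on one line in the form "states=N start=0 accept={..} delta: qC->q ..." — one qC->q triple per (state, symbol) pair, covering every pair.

Grow the machine one transition at a time. Run the examples from 0; the earliest place one falls off (shortest prefix, ties alphabetical) gets sent to the lowest-numbered state that keeps every Accept/Reject pair distinguishable — a pair clashes when both reach the same state with identical unread suffix — and to a fresh state only if none does.
a: 0a undefined. 0a->0: ok.
b: 0b undefined. 0b->0: no, bccc/ccc meet in 0 with "ccc" left. Open state 1: 0b->1.
c: 0c undefined. 0c->0: no, cca/c meet in 0. 0c->1: ok.
ba: 1a undefined. 1a->0: ok.
bc: 1c undefined. 1c->0: ok.
cb: 1b undefined. 1b->0: no, cbbc/cb meet in 0. 1b->1: ok.
All examples now run through 2 states with every (state, symbol) defined. Accept strings end in {0}, Reject strings end in {1}; accept={0}.

states=2 start=0 accept={0} delta: 0a->0 0b->1 0c->1 1a->0 1b->1 1c->0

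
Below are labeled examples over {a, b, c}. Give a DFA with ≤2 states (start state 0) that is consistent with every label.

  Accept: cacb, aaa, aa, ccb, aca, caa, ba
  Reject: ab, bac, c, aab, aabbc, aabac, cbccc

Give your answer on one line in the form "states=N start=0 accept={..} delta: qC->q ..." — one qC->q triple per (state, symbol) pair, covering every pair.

states=2 start=0 accept={0} delta: 0a->0 0b->1 0c->1 1a->0 1b->0 1c->1

Fold the examples into a partial DFA from state 0: repeatedly fix the first undefined (state, symbol) met by the shortest-then-alphabetical prefix, trying targets in increasing order and rejecting any under which an Accept and a Reject string meet in one state with the same remainder; add a state when all current targets are rejected. Accepting states are where Accept strings end.
a: 0a undefined. 0a->0: ok.
b: 0b undefined. 0b->0: no, aaa/ab meet in 0. Open state 1: 0b->1.
c: 0c undefined. 0c->0: no, cacb/ab meet in 1. 0c->1: ok.
ba: 1a undefined. 1a->0: ok.
cb: 1b undefined. 1b->0: ok.
cc: 1c undefined. 1c->0: no, ccb/ab meet in 1. 1c->1: ok.
All examples now run through 2 states with every (state, symbol) defined. Accept strings end in {0}, Reject strings end in {1}; accept={0}.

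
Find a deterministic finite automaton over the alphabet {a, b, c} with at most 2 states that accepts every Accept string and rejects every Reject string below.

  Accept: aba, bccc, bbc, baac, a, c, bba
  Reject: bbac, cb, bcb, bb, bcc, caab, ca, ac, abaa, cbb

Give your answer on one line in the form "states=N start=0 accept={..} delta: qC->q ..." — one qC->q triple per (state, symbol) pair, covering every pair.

State merging on the prefix tree: take the shortest (then alphabetical) example prefix whose next move is undefined and point that move at state 0, else 1, else 2, ...; a target is out if some Accept/Reject pair would then sit in one state with the same input left (inseparable). If every existing state is out, open a new one.
a: 0a undefined. 0a->0: no, c/ac meet in 0 with "c" left. Open state 1: 0a->1.
b: 0b undefined. 0b->0: ok.
c: 0c undefined. 0c->0: no, bccc/cb meet in 0. 0c->1: ok.
ab: 1b undefined. 1b->0: ok.
ac: 1c undefined. 1c->0: ok.
ca: 1a undefined. 1a->0: ok.
All examples now run through 2 states with every (state, symbol) defined. Accept strings end in {1}, Reject strings end in {0}; accept={1}.

states=2 start=0 accept={1} delta: 0a->1 0b->0 0c->1 1a->0 1b->0 1c->0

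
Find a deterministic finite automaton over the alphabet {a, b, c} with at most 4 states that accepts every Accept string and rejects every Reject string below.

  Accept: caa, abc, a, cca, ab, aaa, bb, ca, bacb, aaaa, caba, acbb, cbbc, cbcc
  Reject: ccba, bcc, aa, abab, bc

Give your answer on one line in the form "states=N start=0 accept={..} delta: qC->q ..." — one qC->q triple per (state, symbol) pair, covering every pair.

Fold the examples into a partial DFA from state 0: repeatedly fix the first undefined (state, symbol) met by the shortest-then-alphabetical prefix, trying targets in increasing order and rejecting any under which an Accept and a Reject string meet in one state with the same remainder; add a state when all current targets are rejected. Accepting states are where Accept strings end.
a: 0a undefined. 0a->0: no, abc/bc meet in 0 with "bc" left. Open state 1: 0a->1.
b: 0b undefined. 0b->0: ok.
c: 0c undefined. 0c->0: no, caa/aa meet in 1 with "a" left. 0c->1: no, a/bc meet in 1. Open state 2: 0c->2.
aa: 1a undefined. 1a->0: no, bb/aa meet in 0. 1a->1: no, a/aa meet in 1. 1a->2: ok.
ab: 1b undefined. 1b->0: no, abc/aa meet in 2. 1b->1: ok.
ac: 1c undefined. 1c->0: ok.
ca: 2a undefined. 2a->0: ok.
cb: 2b undefined. 2b->0: no, abc/abab meet in 0. 2b->1: no, caa/abab meet in 1. 2b->2: no, cbbc/bcc meet in 2 with "c" left. Open state 3: 2b->3.
cc: 2c undefined. 2c->0: no, caa/ccba meet in 1. 2c->1: no, caa/bcc meet in 1. 2c->2: ok.
cbb: 3b undefined. 3b->0: no, cbbc/bcc meet in 2. 3b->1: ok.
cbc: 3c undefined. 3c->0: no, cbcc/bcc meet in 2. 3c->1: ok.
ccba: 3a undefined. 3a->0: no, abc/ccba meet in 0. 3a->1: no, caa/ccba meet in 1. 3a->2: ok.
All examples now run through 4 states with every (state, symbol) defined. Accept strings end in {0,1}, Reject strings end in {2,3}; accept={0,1}.

states=4 start=0 accept={0,1} delta: 0a->1 0b->0 0c->2 1a->2 1b->1 1c->0 2a->0 2b->3 2c->2 3a->2 3b->1 3c->1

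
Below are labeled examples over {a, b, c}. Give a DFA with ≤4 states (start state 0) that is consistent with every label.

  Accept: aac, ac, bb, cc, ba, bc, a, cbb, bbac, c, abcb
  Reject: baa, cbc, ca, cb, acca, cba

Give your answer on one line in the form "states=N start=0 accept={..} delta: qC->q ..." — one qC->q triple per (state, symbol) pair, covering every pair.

State merging on the prefix tree: take the shortest (then alphabetical) example prefix whose next move is undefined and point that move at state 0, else 1, else 2, ...; a target is out if some Accept/Reject pair would then sit in one state with the same input left (inseparable). If every existing state is out, open a new one.
a: 0a undefined. 0a->0: ok.
b: 0b undefined. 0b->0: no, bb/baa meet in 0. Open state 1: 0b->1.
c: 0c undefined. 0c->0: no, aac/ca meet in 0. 0c->1: no, bb/cb meet in 1 with "b" left. Open state 2: 0c->2.
ba: 1a undefined. 1a->0: no, ba/baa meet in 0. 1a->1: no, ba/baa meet in 1. 1a->2: ok.
bb: 1b undefined. 1b->0: ok.
bc: 1c undefined. 1c->0: ok.
ca: 2a undefined. 2a->0: no, bb/baa meet in 0. 2a->1: no, abcb/baa meet in 1. 2a->2: no, aac/baa meet in 2. Open state 3: 2a->3.
cb: 2b undefined. 2b->0: no, aac/cbc meet in 2. 2b->1: no, aac/cba meet in 2. 2b->2: no, aac/cb meet in 2. 2b->3: ok.
cc: 2c undefined. 2c->0: no, bb/acca meet in 0. 2c->1: no, aac/acca meet in 2. 2c->2: ok.
cba: 3a undefined. 3a->0: no, bb/cba meet in 0. 3a->1: no, abcb/cba meet in 1. 3a->2: no, aac/cba meet in 2. 3a->3: ok.
cbb: 3b undefined. 3b->0: ok.
cbc: 3c undefined. 3c->0: no, bb/cbc meet in 0. 3c->1: no, abcb/cbc meet in 1. 3c->2: no, aac/cbc meet in 2. 3c->3: ok.
All examples now run through 4 states with every (state, symbol) defined. Accept strings end in {0,1,2}, Reject strings end in {3}; accept={0,1,2}.

states=4 start=0 accept={0,1,2} delta: 0a->0 0b->1 0c->2 1a->2 1b->0 1c->0 2a->3 2b->3 2c->2 3a->3 3b->0 3c->3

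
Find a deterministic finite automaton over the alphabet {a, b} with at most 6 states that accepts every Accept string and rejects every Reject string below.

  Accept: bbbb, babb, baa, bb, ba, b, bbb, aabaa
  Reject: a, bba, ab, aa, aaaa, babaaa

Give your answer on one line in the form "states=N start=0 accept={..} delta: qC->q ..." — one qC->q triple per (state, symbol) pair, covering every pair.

Fold the examples into a partial DFA from state 0: repeatedly fix the first undefined (state, symbol) met by the shortest-then-alphabetical prefix, trying targets in increasing order and rejecting any under which an Accept and a Reject string meet in one state with the same remainder; add a state when all current targets are rejected. Accepting states are where Accept strings end.
a: 0a undefined. 0a->0: no, b/ab meet in 0 with "b" left. Open state 1: 0a->1.
b: 0b undefined. 0b->0: no, baa/aa meet in 1 with "a" left. 0b->1: no, bb/ab meet in 1 with "b" left. Open state 2: 0b->2.
aa: 1a undefined. 1a->0: ok.
ab: 1b undefined. 1b->0: ok.
ba: 2a undefined. 2a->0: no, baa/a meet in 1. 2a->1: no, baa/ab meet in 0. 2a->2: ok.
bb: 2b undefined. 2b->0: no, bbbb/ab meet in 0. 2b->1: no, babb/bba meet in 0. 2b->2: no, bbbb/bba meet in 2. Open state 3: 2b->3.
bba: 3a undefined. 3a->0: ok.
bbb: 3b undefined. 3b->0: no, babb/bba meet in 0. 3b->1: no, bbbb/bba meet in 0. 3b->2: ok.
All examples now run through 4 states with every (state, symbol) defined. Accept strings end in {2,3}, Reject strings end in {0,1}; accept={2,3}.

states=4 start=0 accept={2,3} delta: 0a->1 0b->2 1a->0 1b->0 2a->2 2b->3 3a->0 3b->2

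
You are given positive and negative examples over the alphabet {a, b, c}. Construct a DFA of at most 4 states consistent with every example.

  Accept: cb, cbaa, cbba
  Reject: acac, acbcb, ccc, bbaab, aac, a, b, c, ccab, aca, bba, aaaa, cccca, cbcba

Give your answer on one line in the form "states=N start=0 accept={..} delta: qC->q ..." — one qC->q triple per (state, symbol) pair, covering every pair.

states=3 start=0 accept={2} delta: 0a->0 0b->0 0c->1 1a->0 1b->2 1c->0 2a->2 2b->2 2c->0

Grow the machine one transition at a time. Run the examples from 0; the earliest place one falls off (shortest prefix, ties alphabetical) gets sent to the lowest-numbered state that keeps every Accept/Reject pair distinguishable — a pair clashes when both reach the same state with identical unread suffix — and to a fresh state only if none does.
a: 0a undefined. 0a->0: ok.
b: 0b undefined. 0b->0: ok.
c: 0c undefined. 0c->0: no, cb/acac meet in 0. Open state 1: 0c->1.
cb: 1b undefined. 1b->0: no, cb/acbcb meet in 0. 1b->1: no, cb/aac meet in 1. Open state 2: 1b->2.
cc: 1c undefined. 1c->0: ok.
aca: 1a undefined. 1a->0: ok.
cba: 2a undefined. 2a->0: no, cbaa/bbaab meet in 0. 2a->1: no, cbaa/bbaab meet in 0. 2a->2: ok.
cbb: 2b undefined. 2b->0: no, cbba/bbaab meet in 0. 2b->1: no, cbba/bbaab meet in 0. 2b->2: ok.
cbc: 2c undefined. 2c->0: ok.
All examples now run through 3 states with every (state, symbol) defined. Accept strings end in {2}, Reject strings end in {0,1}; accept={2}.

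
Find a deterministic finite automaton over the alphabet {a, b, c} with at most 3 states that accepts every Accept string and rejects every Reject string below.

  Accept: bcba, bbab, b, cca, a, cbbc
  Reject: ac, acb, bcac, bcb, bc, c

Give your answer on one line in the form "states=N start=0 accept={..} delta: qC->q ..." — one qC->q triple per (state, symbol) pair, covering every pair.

Fold the examples into a partial DFA from state 0: repeatedly fix the first undefined (state, symbol) met by the shortest-then-alphabetical prefix, trying targets in increasing order and rejecting any under which an Accept and a Reject string meet in one state with the same remainder; add a state when all current targets are rejected. Accepting states are where Accept strings end.
a: 0a undefined. 0a->0: ok.
b: 0b undefined. 0b->0: ok.
c: 0c undefined. 0c->0: no, bcba/ac meet in 0. Open state 1: 0c->1.
cb: 1b undefined. 1b->0: no, bcba/acb meet in 0. 1b->1: ok.
cc: 1c undefined. 1c->0: ok.
bca: 1a undefined. 1a->0: ok.
All examples now run through 2 states with every (state, symbol) defined. Accept strings end in {0}, Reject strings end in {1}; accept={0}.

states=2 start=0 accept={0} delta: 0a->0 0b->0 0c->1 1a->0 1b->1 1c->0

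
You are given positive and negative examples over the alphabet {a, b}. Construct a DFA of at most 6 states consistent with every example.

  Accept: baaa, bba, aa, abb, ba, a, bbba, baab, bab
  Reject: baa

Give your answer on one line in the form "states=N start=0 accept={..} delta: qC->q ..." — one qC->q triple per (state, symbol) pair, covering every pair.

Fold the examples into a partial DFA from state 0: repeatedly fix the first undefined (state, symbol) met by the shortest-then-alphabetical prefix, trying targets in increasing order and rejecting any under which an Accept and a Reject string meet in one state with the same remainder; add a state when all current targets are rejected. Accepting states are where Accept strings end.
a: 0a undefined. 0a->0: ok.
b: 0b undefined. 0b->0: no, baaa/baa meet in 0. Open state 1: 0b->1.
ba: 1a undefined. 1a->0: no, baaa/baa meet in 0. 1a->1: no, baaa/baa meet in 1. Open state 2: 1a->2.
bb: 1b undefined. 1b->0: ok.
baa: 2a undefined. 2a->0: no, baaa/baa meet in 0. 2a->1: ok.
bab: 2b undefined. 2b->0: ok.
All examples now run through 3 states with every (state, symbol) defined. Accept strings end in {0,2}, Reject strings end in {1}; accept={0,2}.

states=3 start=0 accept={0,2} delta: 0a->0 0b->1 1a->2 1b->0 2a->1 2b->0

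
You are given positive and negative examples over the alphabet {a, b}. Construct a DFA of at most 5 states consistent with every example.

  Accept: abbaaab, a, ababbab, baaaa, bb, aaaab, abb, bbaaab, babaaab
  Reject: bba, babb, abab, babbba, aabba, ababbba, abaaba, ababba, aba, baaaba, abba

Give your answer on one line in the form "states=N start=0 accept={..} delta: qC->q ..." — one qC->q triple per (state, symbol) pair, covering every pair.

Grow the machine one transition at a time. Run the examples from 0; the earliest place one falls off (shortest prefix, ties alphabetical) gets sent to the lowest-numbered state that keeps every Accept/Reject pair distinguishable — a pair clashes when both reach the same state with identical unread suffix — and to a fresh state only if none does.
a: 0a undefined. 0a->0: ok.
b: 0b undefined. 0b->0: no, abbaaab/bba meet in 0. Open state 1: 0b->1.
ba: 1a undefined. 1a->0: no, a/abaaba meet in 0. 1a->1: no, baaaa/aba meet in 1. Open state 2: 1a->2.
bb: 1b undefined. 1b->0: no, a/bba meet in 0. 1b->1: ok.
baa: 2a undefined. 2a->0: ok.
bab: 2b undefined. 2b->0: no, abbaaab/babb meet in 1. 2b->1: no, abbaaab/babb meet in 1. 2b->2: no, a/babbba meet in 0. Open state 3: 2b->3.
baba: 3a undefined. 3a->0: ok.
babb: 3b undefined. 3b->0: no, a/babb meet in 0. 3b->1: no, abbaaab/babb meet in 1. 3b->2: no, a/babbba meet in 0. 3b->3: no, a/babbba meet in 0. Open state 4: 3b->4.
babbb: 4b undefined. 4b->0: no, a/babbba meet in 0. 4b->1: ok.
ababba: 4a undefined. 4a->0: no, a/ababba meet in 0. 4a->1: no, abbaaab/ababba meet in 1. 4a->2: no, ababbab/abab meet in 3. 4a->3: no, ababbab/babb meet in 4. 4a->4: ok.
All examples now run through 5 states with every (state, symbol) defined. Accept strings end in {0,1}, Reject strings end in {2,3,4}; accept={0,1}.

states=5 start=0 accept={0,1} delta: 0a->0 0b->1 1a->2 1b->1 2a->0 2b->3 3a->0 3b->4 4a->4 4b->1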